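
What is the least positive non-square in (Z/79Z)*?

3

(2/79) = +1, so 2 is a residue.
(3/79) = −1, so 3 is the smallest positive non-residue mod 79.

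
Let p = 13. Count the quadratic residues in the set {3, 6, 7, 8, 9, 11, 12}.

(3/13) = +1 → QR.
(6/13) = -1 → non-residue.
(7/13) = -1 → non-residue.
(8/13) = -1 → non-residue.
(9/13) = +1 → QR.
(11/13) = -1 → non-residue.
(12/13) = +1 → QR.
Total quadratic residues among the 7: 3.

3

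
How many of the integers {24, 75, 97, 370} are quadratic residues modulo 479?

3

(24/479) = +1 → QR.
(75/479) = +1 → QR.
(97/479) = +1 → QR.
(370/479) = -1 → non-residue.
Total quadratic residues among the 4: 3.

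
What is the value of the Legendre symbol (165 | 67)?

-1

Euler's criterion: (165/67) ≡ 31^33 (mod 67).
31^2 ≡ 23 (mod 67)
31^4 ≡ 60 (mod 67)
31^8 ≡ 49 (mod 67)
31^16 ≡ 56 (mod 67)
31^32 ≡ 54 (mod 67)
31^33 = 31^(32+1) ≡ 66 (mod 67).
Result is 66 ≡ −1, so (165/67) = −1.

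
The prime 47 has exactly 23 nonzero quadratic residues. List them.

Square k = 1,…,23 (k and 47−k give the same square):
1²=1, 2²=4, 3²=9, 4²=16, 5²=25, 6²=36, 7²≡2, 8²≡17, 9²≡34, 10²≡6, 11²≡27, 12²≡3, 13²≡28, 14²≡8, 15²≡37, 16²≡21, 17²≡7, 18²≡42, 19²≡32, 20²≡24, 21²≡18, 22²≡14, 23²≡12 (mod 47).
So the quadratic residues mod 47 are {1, 2, 3, 4, 6, 7, 8, 9, 12, 14, 16, 17, 18, 21, 24, 25, 27, 28, 32, 34, 36, 37, 42}.

1, 2, 3, 4, 6, 7, 8, 9, 12, 14, 16, 17, 18, 21, 24, 25, 27, 28, 32, 34, 36, 37, 42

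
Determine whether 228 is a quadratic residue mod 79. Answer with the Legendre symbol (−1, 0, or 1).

-1

Euler's criterion: (228/79) ≡ 70^39 (mod 79).
70^2 ≡ 2 (mod 79)
70^4 ≡ 4 (mod 79)
70^8 ≡ 16 (mod 79)
70^16 ≡ 19 (mod 79)
70^32 ≡ 45 (mod 79)
70^39 = 70^(32+4+2+1) ≡ 78 (mod 79).
Result is 78 ≡ −1, so (228/79) = −1.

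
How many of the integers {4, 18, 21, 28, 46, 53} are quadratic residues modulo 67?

2

(4/67) = +1 → QR.
(18/67) = -1 → non-residue.
(21/67) = +1 → QR.
(28/67) = -1 → non-residue.
(46/67) = -1 → non-residue.
(53/67) = -1 → non-residue.
Total quadratic residues among the 6: 2.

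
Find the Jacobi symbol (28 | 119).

Pull out 2^2: since 119 ≡ 7 (mod 8), (2/119) = +1, so (2/119)^2 = +1.
Reciprocity: 7 ≡ 3 and 119 ≡ 3 (mod 4), so (7/119) = −(119/7).
Reduce top mod 7: now compute (0/7).
Top reduces to 0: gcd > 1, so the symbol is 0.

0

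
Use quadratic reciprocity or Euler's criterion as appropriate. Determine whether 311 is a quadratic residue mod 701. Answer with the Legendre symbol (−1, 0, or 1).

Euler's criterion: (311/701) ≡ 311^350 (mod 701).
311^2 ≡ 684 (mod 701)
311^4 ≡ 289 (mod 701)
311^8 ≡ 102 (mod 701)
311^16 ≡ 590 (mod 701)
311^32 ≡ 404 (mod 701)
311^64 ≡ 584 (mod 701)
311^128 ≡ 370 (mod 701)
311^256 ≡ 205 (mod 701)
311^350 = 311^(256+64+16+8+4+2) ≡ 1 (mod 701).
Result is 1, so (311/701) = 1.

1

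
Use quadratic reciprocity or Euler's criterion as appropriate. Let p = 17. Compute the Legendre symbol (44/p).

Euler's criterion: (44/17) ≡ 10^8 (mod 17).
10^2 ≡ 15 (mod 17)
10^4 ≡ 4 (mod 17)
10^8 ≡ 16 (mod 17)
10^8 = 10^(8) ≡ 16 (mod 17).
Result is 16 ≡ −1, so (44/17) = −1.

-1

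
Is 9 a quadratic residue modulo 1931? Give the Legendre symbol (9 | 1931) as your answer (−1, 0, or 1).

Reciprocity: 9 ≡ 1 and 1931 ≡ 3 (mod 4), so (9/1931) = +(1931/9).
Reduce top mod 9: now compute (5/9).
Reciprocity: 5 ≡ 1 and 9 ≡ 1 (mod 4), so (5/9) = +(9/5).
Reduce top mod 5: now compute (4/5).
Pull out 2^2: since 5 ≡ 5 (mod 8), (2/5) = -1, so (2/5)^2 = +1.
Reached (1/5) = 1. Collecting the sign flips along the way, the symbol is +1.

1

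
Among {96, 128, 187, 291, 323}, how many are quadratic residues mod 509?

2

(96/509) = +1 → QR.
(128/509) = -1 → non-residue.
(187/509) = +1 → QR.
(291/509) = -1 → non-residue.
(323/509) = -1 → non-residue.
Total quadratic residues among the 5: 2.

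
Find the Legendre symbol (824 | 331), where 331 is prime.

Euler's criterion: (824/331) ≡ 162^165 (mod 331).
162^2 ≡ 95 (mod 331)
162^4 ≡ 88 (mod 331)
162^8 ≡ 131 (mod 331)
162^16 ≡ 280 (mod 331)
162^32 ≡ 284 (mod 331)
162^64 ≡ 223 (mod 331)
162^128 ≡ 79 (mod 331)
162^165 = 162^(128+32+4+1) ≡ 330 (mod 331).
Result is 330 ≡ −1, so (824/331) = −1.

-1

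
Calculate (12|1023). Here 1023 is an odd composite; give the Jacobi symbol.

0

Pull out 2^2: since 1023 ≡ 7 (mod 8), (2/1023) = +1, so (2/1023)^2 = +1.
Reciprocity: 3 ≡ 3 and 1023 ≡ 3 (mod 4), so (3/1023) = −(1023/3).
Reduce top mod 3: now compute (0/3).
Top reduces to 0: gcd > 1, so the symbol is 0.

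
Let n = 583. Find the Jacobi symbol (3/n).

-1

Reciprocity: 3 ≡ 3 and 583 ≡ 3 (mod 4), so (3/583) = −(583/3).
Reduce top mod 3: now compute (1/3).
Reached (1/3) = 1. Collecting the sign flips along the way, the symbol is -1.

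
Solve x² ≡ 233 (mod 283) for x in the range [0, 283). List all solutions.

69, 214

Since 283 ≡ 3 (mod 4), a square root of 233 is 233^((283+1)/4) = 233^71 mod 283.
Repeated squaring: 233^2≡236, 233^4≡228, 233^8≡195, 233^16≡103, 233^32≡138, 233^64≡83 (mod 283).
233^71 = 233^(64+4+2+1) ≡ 214 (mod 283).
Check: 214² = 45796 ≡ 233 (mod 283). The two roots are 69 and 214.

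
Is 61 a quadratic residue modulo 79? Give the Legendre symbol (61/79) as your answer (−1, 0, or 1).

-1

Euler's criterion: (61/79) ≡ 61^39 (mod 79).
61^2 ≡ 8 (mod 79)
61^4 ≡ 64 (mod 79)
61^8 ≡ 67 (mod 79)
61^16 ≡ 65 (mod 79)
61^32 ≡ 38 (mod 79)
61^39 = 61^(32+4+2+1) ≡ 78 (mod 79).
Result is 78 ≡ −1, so (61/79) = −1.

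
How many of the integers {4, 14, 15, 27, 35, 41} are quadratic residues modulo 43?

(4/43) = +1 → QR.
(14/43) = +1 → QR.
(15/43) = +1 → QR.
(27/43) = -1 → non-residue.
(35/43) = +1 → QR.
(41/43) = +1 → QR.
Total quadratic residues among the 6: 5.

5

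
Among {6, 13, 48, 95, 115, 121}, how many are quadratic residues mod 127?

3

(6/127) = -1 → non-residue.
(13/127) = +1 → QR.
(48/127) = -1 → non-residue.
(95/127) = -1 → non-residue.
(115/127) = +1 → QR.
(121/127) = +1 → QR.
Total quadratic residues among the 6: 3.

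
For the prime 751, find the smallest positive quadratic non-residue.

(2/751) = +1, so 2 is a residue.
(3/751) = −1, so 3 is the smallest positive non-residue mod 751.

3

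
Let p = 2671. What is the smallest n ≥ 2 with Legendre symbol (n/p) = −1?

(2/2671) = +1, so 2 is a residue.
(3/2671) = −1, so 3 is the smallest positive non-residue mod 2671.

3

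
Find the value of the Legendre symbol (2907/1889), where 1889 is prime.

-1

First reduce: 2907 ≡ 1018 (mod 1889).
Pull out 2: since 1889 ≡ 1 (mod 8), (2/1889) = +1.
Reciprocity: 509 ≡ 1 and 1889 ≡ 1 (mod 4), so (509/1889) = +(1889/509).
Reduce top mod 509: now compute (362/509).
Pull out 2: since 509 ≡ 5 (mod 8), (2/509) = -1.
Reciprocity: 181 ≡ 1 and 509 ≡ 1 (mod 4), so (181/509) = +(509/181).
Reduce top mod 181: now compute (147/181).
Reciprocity: 147 ≡ 3 and 181 ≡ 1 (mod 4), so (147/181) = +(181/147).
Reduce top mod 147: now compute (34/147).
Pull out 2: since 147 ≡ 3 (mod 8), (2/147) = -1.
Reciprocity: 17 ≡ 1 and 147 ≡ 3 (mod 4), so (17/147) = +(147/17).
Reduce top mod 17: now compute (11/17).
Reciprocity: 11 ≡ 3 and 17 ≡ 1 (mod 4), so (11/17) = +(17/11).
Reduce top mod 11: now compute (6/11).
Pull out 2: since 11 ≡ 3 (mod 8), (2/11) = -1.
Reciprocity: 3 ≡ 3 and 11 ≡ 3 (mod 4), so (3/11) = −(11/3).
Reduce top mod 3: now compute (2/3).
Pull out 2: since 3 ≡ 3 (mod 8), (2/3) = -1.
Reached (1/3) = 1. Collecting the sign flips along the way, the symbol is -1.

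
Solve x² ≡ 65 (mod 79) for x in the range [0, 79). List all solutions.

12, 67

Since 79 ≡ 3 (mod 4), a square root of 65 is 65^((79+1)/4) = 65^20 mod 79.
Repeated squaring: 65^2≡38, 65^4≡22, 65^8≡10, 65^16≡21 (mod 79).
65^20 = 65^(16+4) ≡ 67 (mod 79).
Check: 67² = 4489 ≡ 65 (mod 79). The two roots are 12 and 67.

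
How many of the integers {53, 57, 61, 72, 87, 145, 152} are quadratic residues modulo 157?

(53/157) = -1 → non-residue.
(57/157) = +1 → QR.
(61/157) = -1 → non-residue.
(72/157) = -1 → non-residue.
(87/157) = -1 → non-residue.
(145/157) = +1 → QR.
(152/157) = -1 → non-residue.
Total quadratic residues among the 7: 2.

2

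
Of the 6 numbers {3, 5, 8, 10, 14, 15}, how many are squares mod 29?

1

(3/29) = -1 → non-residue.
(5/29) = +1 → QR.
(8/29) = -1 → non-residue.
(10/29) = -1 → non-residue.
(14/29) = -1 → non-residue.
(15/29) = -1 → non-residue.
Total quadratic residues among the 6: 1.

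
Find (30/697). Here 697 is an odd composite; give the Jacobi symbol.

Pull out 2: since 697 ≡ 1 (mod 8), (2/697) = +1.
Reciprocity: 15 ≡ 3 and 697 ≡ 1 (mod 4), so (15/697) = +(697/15).
Reduce top mod 15: now compute (7/15).
Reciprocity: 7 ≡ 3 and 15 ≡ 3 (mod 4), so (7/15) = −(15/7).
Reduce top mod 7: now compute (1/7).
Reached (1/7) = 1. Collecting the sign flips along the way, the symbol is -1.

-1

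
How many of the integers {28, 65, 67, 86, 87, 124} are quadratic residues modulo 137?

(28/137) = +1 → QR.
(65/137) = +1 → QR.
(67/137) = -1 → non-residue.
(86/137) = -1 → non-residue.
(87/137) = +1 → QR.
(124/137) = -1 → non-residue.
Total quadratic residues among the 6: 3.

3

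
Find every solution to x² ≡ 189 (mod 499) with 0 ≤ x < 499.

119, 380

Since 499 ≡ 3 (mod 4), a square root of 189 is 189^((499+1)/4) = 189^125 mod 499.
Repeated squaring: 189^2≡292, 189^4≡434, 189^8≡233, 189^16≡397, 189^32≡424, 189^64≡136 (mod 499).
189^125 = 189^(64+32+16+8+4+1) ≡ 119 (mod 499).
Check: 119² = 14161 ≡ 189 (mod 499). The two roots are 119 and 380.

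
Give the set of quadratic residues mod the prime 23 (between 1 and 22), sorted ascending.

Square k = 1,…,11 (k and 23−k give the same square):
1²=1, 2²=4, 3²=9, 4²=16, 5²≡2, 6²≡13, 7²≡3, 8²≡18, 9²≡12, 10²≡8, 11²≡6 (mod 23).
So the quadratic residues mod 23 are {1, 2, 3, 4, 6, 8, 9, 12, 13, 16, 18}.

1, 2, 3, 4, 6, 8, 9, 12, 13, 16, 18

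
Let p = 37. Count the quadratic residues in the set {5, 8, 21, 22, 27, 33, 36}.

(5/37) = -1 → non-residue.
(8/37) = -1 → non-residue.
(21/37) = +1 → QR.
(22/37) = -1 → non-residue.
(27/37) = +1 → QR.
(33/37) = +1 → QR.
(36/37) = +1 → QR.
Total quadratic residues among the 7: 4.

4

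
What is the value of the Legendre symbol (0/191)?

0

Top reduces to 0: gcd > 1, so the symbol is 0.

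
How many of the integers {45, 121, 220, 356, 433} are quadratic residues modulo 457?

(45/457) = -1 → non-residue.
(121/457) = +1 → QR.
(220/457) = +1 → QR.
(356/457) = -1 → non-residue.
(433/457) = +1 → QR.
Total quadratic residues among the 5: 3.

3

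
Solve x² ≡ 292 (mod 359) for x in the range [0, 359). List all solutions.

37, 322

Since 359 ≡ 3 (mod 4), a square root of 292 is 292^((359+1)/4) = 292^90 mod 359.
Repeated squaring: 292^2≡181, 292^4≡92, 292^8≡207, 292^16≡128, 292^32≡229, 292^64≡27 (mod 359).
292^90 = 292^(64+16+8+2) ≡ 37 (mod 359).
Check: 37² = 1369 ≡ 292 (mod 359). The two roots are 37 and 322.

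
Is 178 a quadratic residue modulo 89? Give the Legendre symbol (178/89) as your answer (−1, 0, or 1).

0

First reduce: 178 ≡ 0 (mod 89).
Top reduces to 0: gcd > 1, so the symbol is 0.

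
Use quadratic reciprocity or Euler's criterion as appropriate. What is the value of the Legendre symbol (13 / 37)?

Euler's criterion: (13/37) ≡ 13^18 (mod 37).
13^2 ≡ 21 (mod 37)
13^4 ≡ 34 (mod 37)
13^8 ≡ 9 (mod 37)
13^16 ≡ 7 (mod 37)
13^18 = 13^(16+2) ≡ 36 (mod 37).
Result is 36 ≡ −1, so (13/37) = −1.

-1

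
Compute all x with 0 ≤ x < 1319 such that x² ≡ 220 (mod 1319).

159, 1160

Since 1319 ≡ 3 (mod 4), a square root of 220 is 220^((1319+1)/4) = 220^330 mod 1319.
Repeated squaring: 220^2≡916, 220^4≡172, 220^8≡566, 220^16≡1158, 220^32≡860, 220^64≡960, 220^128≡938, 220^256≡71 (mod 1319).
220^330 = 220^(256+64+8+2) ≡ 159 (mod 1319).
Check: 159² = 25281 ≡ 220 (mod 1319). The two roots are 159 and 1160.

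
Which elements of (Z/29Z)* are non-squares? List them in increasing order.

Square k = 1,…,14 (k and 29−k give the same square):
1²=1, 2²=4, 3²=9, 4²=16, 5²=25, 6²≡7, 7²≡20, 8²≡6, 9²≡23, 10²≡13, 11²≡5, 12²≡28, 13²≡24, 14²≡22 (mod 29).
The residues are {1, 4, 5, 6, 7, 9, 13, 16, 20, 22, 23, 24, 25, 28}; the non-residues are the remaining 14 nonzero classes.

2 3 8 10 11 12 14 15 17 18 19 21 26 27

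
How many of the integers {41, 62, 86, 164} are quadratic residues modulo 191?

(41/191) = -1 → non-residue.
(62/191) = -1 → non-residue.
(86/191) = +1 → QR.
(164/191) = -1 → non-residue.
Total quadratic residues among the 4: 1.

1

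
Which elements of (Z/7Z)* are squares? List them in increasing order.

1 2 4

Square k = 1,…,3 (k and 7−k give the same square):
1²=1, 2²=4, 3²≡2 (mod 7).
So the quadratic residues mod 7 are {1, 2, 4}.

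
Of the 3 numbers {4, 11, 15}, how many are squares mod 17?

(4/17) = +1 → QR.
(11/17) = -1 → non-residue.
(15/17) = +1 → QR.
Total quadratic residues among the 3: 2.

2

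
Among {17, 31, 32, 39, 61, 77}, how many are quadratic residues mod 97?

(17/97) = -1 → non-residue.
(31/97) = +1 → QR.
(32/97) = +1 → QR.
(39/97) = -1 → non-residue.
(61/97) = +1 → QR.
(77/97) = -1 → non-residue.
Total quadratic residues among the 6: 3.

3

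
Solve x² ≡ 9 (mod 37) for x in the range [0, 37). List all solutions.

37 ≡ 1 (mod 4), so we find a root by search.
Trying successive values, 3² = 9 ≡ 9 (mod 37). The other root is 37 − 3 = 34.

3, 34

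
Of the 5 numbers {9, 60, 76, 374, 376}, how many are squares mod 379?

3

(9/379) = +1 → QR.
(60/379) = -1 → non-residue.
(76/379) = +1 → QR.
(374/379) = -1 → non-residue.
(376/379) = +1 → QR.
Total quadratic residues among the 5: 3.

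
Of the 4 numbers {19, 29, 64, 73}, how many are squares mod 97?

(19/97) = -1 → non-residue.
(29/97) = -1 → non-residue.
(64/97) = +1 → QR.
(73/97) = +1 → QR.
Total quadratic residues among the 4: 2.

2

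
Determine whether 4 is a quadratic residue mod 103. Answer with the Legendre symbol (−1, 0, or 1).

Pull out 2^2: since 103 ≡ 7 (mod 8), (2/103) = +1, so (2/103)^2 = +1.
Reached (1/103) = 1. Collecting the sign flips along the way, the symbol is +1.

1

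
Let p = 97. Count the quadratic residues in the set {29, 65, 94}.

2

(29/97) = -1 → non-residue.
(65/97) = +1 → QR.
(94/97) = +1 → QR.
Total quadratic residues among the 3: 2.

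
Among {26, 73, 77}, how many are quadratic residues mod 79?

(26/79) = +1 → QR.
(73/79) = +1 → QR.
(77/79) = -1 → non-residue.
Total quadratic residues among the 3: 2.

2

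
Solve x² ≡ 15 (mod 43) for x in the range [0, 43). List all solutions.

12, 31

Since 43 ≡ 3 (mod 4), a square root of 15 is 15^((43+1)/4) = 15^11 mod 43.
Repeated squaring: 15^2≡10, 15^4≡14, 15^8≡24 (mod 43).
15^11 = 15^(8+2+1) ≡ 31 (mod 43).
Check: 31² = 961 ≡ 15 (mod 43). The two roots are 12 and 31.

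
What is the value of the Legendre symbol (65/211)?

Reciprocity: 65 ≡ 1 and 211 ≡ 3 (mod 4), so (65/211) = +(211/65).
Reduce top mod 65: now compute (16/65).
Pull out 2^4: since 65 ≡ 1 (mod 8), (2/65) = +1, so (2/65)^4 = +1.
Reached (1/65) = 1. Collecting the sign flips along the way, the symbol is +1.

1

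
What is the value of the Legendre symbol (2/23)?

1

Euler's criterion: (2/23) ≡ 2^11 (mod 23).
2^2 ≡ 4 (mod 23)
2^4 ≡ 16 (mod 23)
2^8 ≡ 3 (mod 23)
2^11 = 2^(8+2+1) ≡ 1 (mod 23).
Result is 1, so (2/23) = 1.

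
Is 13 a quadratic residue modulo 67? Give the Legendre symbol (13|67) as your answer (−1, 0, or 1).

-1

Reciprocity: 13 ≡ 1 and 67 ≡ 3 (mod 4), so (13/67) = +(67/13).
Reduce top mod 13: now compute (2/13).
Pull out 2: since 13 ≡ 5 (mod 8), (2/13) = -1.
Reached (1/13) = 1. Collecting the sign flips along the way, the symbol is -1.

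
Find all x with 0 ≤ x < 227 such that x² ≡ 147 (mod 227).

Since 227 ≡ 3 (mod 4), a square root of 147 is 147^((227+1)/4) = 147^57 mod 227.
Repeated squaring: 147^2≡44, 147^4≡120, 147^8≡99, 147^16≡40, 147^32≡11 (mod 227).
147^57 = 147^(32+16+8+1) ≡ 104 (mod 227).
Check: 104² = 10816 ≡ 147 (mod 227). The two roots are 104 and 123.

104, 123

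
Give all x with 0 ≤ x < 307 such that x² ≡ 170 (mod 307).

Since 307 ≡ 3 (mod 4), a square root of 170 is 170^((307+1)/4) = 170^77 mod 307.
Repeated squaring: 170^2≡42, 170^4≡229, 170^8≡251, 170^16≡66, 170^32≡58, 170^64≡294 (mod 307).
170^77 = 170^(64+8+4+1) ≡ 28 (mod 307).
Check: 28² = 784 ≡ 170 (mod 307). The two roots are 28 and 279.

28, 279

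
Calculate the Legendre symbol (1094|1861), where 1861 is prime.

1

Pull out 2: since 1861 ≡ 5 (mod 8), (2/1861) = -1.
Reciprocity: 547 ≡ 3 and 1861 ≡ 1 (mod 4), so (547/1861) = +(1861/547).
Reduce top mod 547: now compute (220/547).
Pull out 2^2: since 547 ≡ 3 (mod 8), (2/547) = -1, so (2/547)^2 = +1.
Reciprocity: 55 ≡ 3 and 547 ≡ 3 (mod 4), so (55/547) = −(547/55).
Reduce top mod 55: now compute (52/55).
Pull out 2^2: since 55 ≡ 7 (mod 8), (2/55) = +1, so (2/55)^2 = +1.
Reciprocity: 13 ≡ 1 and 55 ≡ 3 (mod 4), so (13/55) = +(55/13).
Reduce top mod 13: now compute (3/13).
Reciprocity: 3 ≡ 3 and 13 ≡ 1 (mod 4), so (3/13) = +(13/3).
Reduce top mod 3: now compute (1/3).
Reached (1/3) = 1. Collecting the sign flips along the way, the symbol is +1.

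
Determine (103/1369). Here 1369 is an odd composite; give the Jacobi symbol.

1

Reciprocity: 103 ≡ 3 and 1369 ≡ 1 (mod 4), so (103/1369) = +(1369/103).
Reduce top mod 103: now compute (30/103).
Pull out 2: since 103 ≡ 7 (mod 8), (2/103) = +1.
Reciprocity: 15 ≡ 3 and 103 ≡ 3 (mod 4), so (15/103) = −(103/15).
Reduce top mod 15: now compute (13/15).
Reciprocity: 13 ≡ 1 and 15 ≡ 3 (mod 4), so (13/15) = +(15/13).
Reduce top mod 13: now compute (2/13).
Pull out 2: since 13 ≡ 5 (mod 8), (2/13) = -1.
Reached (1/13) = 1. Collecting the sign flips along the way, the symbol is +1.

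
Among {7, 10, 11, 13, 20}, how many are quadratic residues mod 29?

(7/29) = +1 → QR.
(10/29) = -1 → non-residue.
(11/29) = -1 → non-residue.
(13/29) = +1 → QR.
(20/29) = +1 → QR.
Total quadratic residues among the 5: 3.

3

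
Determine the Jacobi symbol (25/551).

Reciprocity: 25 ≡ 1 and 551 ≡ 3 (mod 4), so (25/551) = +(551/25).
Reduce top mod 25: now compute (1/25).
Reached (1/25) = 1. Collecting the sign flips along the way, the symbol is +1.

1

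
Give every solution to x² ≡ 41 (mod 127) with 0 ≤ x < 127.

Since 127 ≡ 3 (mod 4), a square root of 41 is 41^((127+1)/4) = 41^32 mod 127.
Repeated squaring: 41^2≡30, 41^4≡11, 41^8≡121, 41^16≡36, 41^32≡26 (mod 127).
41^32 = 41^(32) ≡ 26 (mod 127).
Check: 26² = 676 ≡ 41 (mod 127). The two roots are 26 and 101.

26, 101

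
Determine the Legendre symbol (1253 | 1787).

Reciprocity: 1253 ≡ 1 and 1787 ≡ 3 (mod 4), so (1253/1787) = +(1787/1253).
Reduce top mod 1253: now compute (534/1253).
Pull out 2: since 1253 ≡ 5 (mod 8), (2/1253) = -1.
Reciprocity: 267 ≡ 3 and 1253 ≡ 1 (mod 4), so (267/1253) = +(1253/267).
Reduce top mod 267: now compute (185/267).
Reciprocity: 185 ≡ 1 and 267 ≡ 3 (mod 4), so (185/267) = +(267/185).
Reduce top mod 185: now compute (82/185).
Pull out 2: since 185 ≡ 1 (mod 8), (2/185) = +1.
Reciprocity: 41 ≡ 1 and 185 ≡ 1 (mod 4), so (41/185) = +(185/41).
Reduce top mod 41: now compute (21/41).
Reciprocity: 21 ≡ 1 and 41 ≡ 1 (mod 4), so (21/41) = +(41/21).
Reduce top mod 21: now compute (20/21).
Pull out 2^2: since 21 ≡ 5 (mod 8), (2/21) = -1, so (2/21)^2 = +1.
Reciprocity: 5 ≡ 1 and 21 ≡ 1 (mod 4), so (5/21) = +(21/5).
Reduce top mod 5: now compute (1/5).
Reached (1/5) = 1. Collecting the sign flips along the way, the symbol is -1.

-1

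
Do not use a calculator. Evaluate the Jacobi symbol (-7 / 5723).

First reduce: -7 ≡ 5716 (mod 5723).
Pull out 2^2: since 5723 ≡ 3 (mod 8), (2/5723) = -1, so (2/5723)^2 = +1.
Reciprocity: 1429 ≡ 1 and 5723 ≡ 3 (mod 4), so (1429/5723) = +(5723/1429).
Reduce top mod 1429: now compute (7/1429).
Reciprocity: 7 ≡ 3 and 1429 ≡ 1 (mod 4), so (7/1429) = +(1429/7).
Reduce top mod 7: now compute (1/7).
Reached (1/7) = 1. Collecting the sign flips along the way, the symbol is +1.

1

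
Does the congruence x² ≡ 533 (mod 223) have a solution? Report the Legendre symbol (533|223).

-1

First reduce: 533 ≡ 87 (mod 223).
Reciprocity: 87 ≡ 3 and 223 ≡ 3 (mod 4), so (87/223) = −(223/87).
Reduce top mod 87: now compute (49/87).
Reciprocity: 49 ≡ 1 and 87 ≡ 3 (mod 4), so (49/87) = +(87/49).
Reduce top mod 49: now compute (38/49).
Pull out 2: since 49 ≡ 1 (mod 8), (2/49) = +1.
Reciprocity: 19 ≡ 3 and 49 ≡ 1 (mod 4), so (19/49) = +(49/19).
Reduce top mod 19: now compute (11/19).
Reciprocity: 11 ≡ 3 and 19 ≡ 3 (mod 4), so (11/19) = −(19/11).
Reduce top mod 11: now compute (8/11).
Pull out 2^3: since 11 ≡ 3 (mod 8), (2/11) = -1, so (2/11)^3 = -1.
Reached (1/11) = 1. Collecting the sign flips along the way, the symbol is -1.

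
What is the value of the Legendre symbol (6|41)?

Pull out 2: since 41 ≡ 1 (mod 8), (2/41) = +1.
Reciprocity: 3 ≡ 3 and 41 ≡ 1 (mod 4), so (3/41) = +(41/3).
Reduce top mod 3: now compute (2/3).
Pull out 2: since 3 ≡ 3 (mod 8), (2/3) = -1.
Reached (1/3) = 1. Collecting the sign flips along the way, the symbol is -1.

-1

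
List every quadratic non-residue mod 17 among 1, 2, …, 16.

3, 5, 6, 7, 10, 11, 12, 14

Square k = 1,…,8 (k and 17−k give the same square):
1²=1, 2²=4, 3²=9, 4²=16, 5²≡8, 6²≡2, 7²≡15, 8²≡13 (mod 17).
The residues are {1, 2, 4, 8, 9, 13, 15, 16}; the non-residues are the remaining 8 nonzero classes.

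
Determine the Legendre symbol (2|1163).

Euler's criterion: (2/1163) ≡ 2^581 (mod 1163).
2^2 ≡ 4 (mod 1163)
2^4 ≡ 16 (mod 1163)
2^8 ≡ 256 (mod 1163)
2^16 ≡ 408 (mod 1163)
2^32 ≡ 155 (mod 1163)
2^64 ≡ 765 (mod 1163)
2^128 ≡ 236 (mod 1163)
2^256 ≡ 1035 (mod 1163)
2^512 ≡ 102 (mod 1163)
2^581 = 2^(512+64+4+1) ≡ 1162 (mod 1163).
Result is 1162 ≡ −1, so (2/1163) = −1.

-1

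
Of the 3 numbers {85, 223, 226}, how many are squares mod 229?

(85/229) = +1 → QR.
(223/229) = -1 → non-residue.
(226/229) = +1 → QR.
Total quadratic residues among the 3: 2.

2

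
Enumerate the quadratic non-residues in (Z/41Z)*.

3 6 7 11 12 13 14 15 17 19 22 24 26 27 28 29 30 34 35 38

Square k = 1,…,20 (k and 41−k give the same square):
1²=1, 2²=4, 3²=9, 4²=16, 5²=25, 6²=36, 7²≡8, 8²≡23, 9²≡40, 10²≡18, 11²≡39, 12²≡21, 13²≡5, 14²≡32, 15²≡20, 16²≡10, 17²≡2, 18²≡37, 19²≡33, 20²≡31 (mod 41).
The residues are {1, 2, 4, 5, 8, 9, 10, 16, 18, 20, 21, 23, 25, 31, 32, 33, 36, 37, 39, 40}; the non-residues are the remaining 20 nonzero classes.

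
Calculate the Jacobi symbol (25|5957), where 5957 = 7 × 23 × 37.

1

Reciprocity: 25 ≡ 1 and 5957 ≡ 1 (mod 4), so (25/5957) = +(5957/25).
Reduce top mod 25: now compute (7/25).
Reciprocity: 7 ≡ 3 and 25 ≡ 1 (mod 4), so (7/25) = +(25/7).
Reduce top mod 7: now compute (4/7).
Pull out 2^2: since 7 ≡ 7 (mod 8), (2/7) = +1, so (2/7)^2 = +1.
Reached (1/7) = 1. Collecting the sign flips along the way, the symbol is +1.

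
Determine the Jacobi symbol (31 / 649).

Reciprocity: 31 ≡ 3 and 649 ≡ 1 (mod 4), so (31/649) = +(649/31).
Reduce top mod 31: now compute (29/31).
Reciprocity: 29 ≡ 1 and 31 ≡ 3 (mod 4), so (29/31) = +(31/29).
Reduce top mod 29: now compute (2/29).
Pull out 2: since 29 ≡ 5 (mod 8), (2/29) = -1.
Reached (1/29) = 1. Collecting the sign flips along the way, the symbol is -1.

-1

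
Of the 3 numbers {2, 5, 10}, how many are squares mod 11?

(2/11) = -1 → non-residue.
(5/11) = +1 → QR.
(10/11) = -1 → non-residue.
Total quadratic residues among the 3: 1.

1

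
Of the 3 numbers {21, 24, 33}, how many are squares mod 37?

2

(21/37) = +1 → QR.
(24/37) = -1 → non-residue.
(33/37) = +1 → QR.
Total quadratic residues among the 3: 2.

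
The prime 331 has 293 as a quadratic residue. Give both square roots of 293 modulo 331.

151, 180

Since 331 ≡ 3 (mod 4), a square root of 293 is 293^((331+1)/4) = 293^83 mod 331.
Repeated squaring: 293^2≡120, 293^4≡167, 293^8≡85, 293^16≡274, 293^32≡270, 293^64≡80 (mod 331).
293^83 = 293^(64+16+2+1) ≡ 180 (mod 331).
Check: 180² = 32400 ≡ 293 (mod 331). The two roots are 151 and 180.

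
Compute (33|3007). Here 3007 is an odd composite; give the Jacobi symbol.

Reciprocity: 33 ≡ 1 and 3007 ≡ 3 (mod 4), so (33/3007) = +(3007/33).
Reduce top mod 33: now compute (4/33).
Pull out 2^2: since 33 ≡ 1 (mod 8), (2/33) = +1, so (2/33)^2 = +1.
Reached (1/33) = 1. Collecting the sign flips along the way, the symbol is +1.

1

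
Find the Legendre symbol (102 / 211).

-1

Pull out 2: since 211 ≡ 3 (mod 8), (2/211) = -1.
Reciprocity: 51 ≡ 3 and 211 ≡ 3 (mod 4), so (51/211) = −(211/51).
Reduce top mod 51: now compute (7/51).
Reciprocity: 7 ≡ 3 and 51 ≡ 3 (mod 4), so (7/51) = −(51/7).
Reduce top mod 7: now compute (2/7).
Pull out 2: since 7 ≡ 7 (mod 8), (2/7) = +1.
Reached (1/7) = 1. Collecting the sign flips along the way, the symbol is -1.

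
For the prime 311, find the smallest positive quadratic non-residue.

(2/311) = +1, so 2 is a residue.
(3/311) = +1, so 3 is a residue.
(4/311) = +1, so 4 is a residue.
(5/311) = +1, so 5 is a residue.
(6/311) = +1, so 6 is a residue.
(7/311) = +1, so 7 is a residue.
(8/311) = +1, so 8 is a residue.
(9/311) = +1, so 9 is a residue.
(10/311) = +1, so 10 is a residue.
(11/311) = −1, so 11 is the smallest positive non-residue mod 311.

11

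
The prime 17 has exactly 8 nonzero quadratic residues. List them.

1 2 4 8 9 13 15 16

Square k = 1,…,8 (k and 17−k give the same square):
1²=1, 2²=4, 3²=9, 4²=16, 5²≡8, 6²≡2, 7²≡15, 8²≡13 (mod 17).
So the quadratic residues mod 17 are {1, 2, 4, 8, 9, 13, 15, 16}.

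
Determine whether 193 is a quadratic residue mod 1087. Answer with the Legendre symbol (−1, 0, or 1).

-1

Euler's criterion: (193/1087) ≡ 193^543 (mod 1087).
193^2 ≡ 291 (mod 1087)
193^4 ≡ 982 (mod 1087)
193^8 ≡ 155 (mod 1087)
193^16 ≡ 111 (mod 1087)
193^32 ≡ 364 (mod 1087)
193^64 ≡ 969 (mod 1087)
193^128 ≡ 880 (mod 1087)
193^256 ≡ 456 (mod 1087)
193^512 ≡ 319 (mod 1087)
193^543 = 193^(512+16+8+4+2+1) ≡ 1086 (mod 1087).
Result is 1086 ≡ −1, so (193/1087) = −1.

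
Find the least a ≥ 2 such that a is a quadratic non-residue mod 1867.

(2/1867) = −1, so 2 is the smallest positive non-residue mod 1867.

2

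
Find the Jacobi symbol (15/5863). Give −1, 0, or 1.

1

Reciprocity: 15 ≡ 3 and 5863 ≡ 3 (mod 4), so (15/5863) = −(5863/15).
Reduce top mod 15: now compute (13/15).
Reciprocity: 13 ≡ 1 and 15 ≡ 3 (mod 4), so (13/15) = +(15/13).
Reduce top mod 13: now compute (2/13).
Pull out 2: since 13 ≡ 5 (mod 8), (2/13) = -1.
Reached (1/13) = 1. Collecting the sign flips along the way, the symbol is +1.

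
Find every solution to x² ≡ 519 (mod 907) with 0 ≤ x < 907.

253, 654

Since 907 ≡ 3 (mod 4), a square root of 519 is 519^((907+1)/4) = 519^227 mod 907.
Repeated squaring: 519^2≡889, 519^4≡324, 519^8≡671, 519^16≡369, 519^32≡111, 519^64≡530, 519^128≡637 (mod 907).
519^227 = 519^(128+64+32+2+1) ≡ 654 (mod 907).
Check: 654² = 427716 ≡ 519 (mod 907). The two roots are 253 and 654.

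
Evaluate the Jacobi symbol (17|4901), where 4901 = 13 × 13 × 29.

Reciprocity: 17 ≡ 1 and 4901 ≡ 1 (mod 4), so (17/4901) = +(4901/17).
Reduce top mod 17: now compute (5/17).
Reciprocity: 5 ≡ 1 and 17 ≡ 1 (mod 4), so (5/17) = +(17/5).
Reduce top mod 5: now compute (2/5).
Pull out 2: since 5 ≡ 5 (mod 8), (2/5) = -1.
Reached (1/5) = 1. Collecting the sign flips along the way, the symbol is -1.

-1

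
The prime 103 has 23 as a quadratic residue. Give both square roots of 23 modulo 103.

34, 69

Since 103 ≡ 3 (mod 4), a square root of 23 is 23^((103+1)/4) = 23^26 mod 103.
Repeated squaring: 23^2≡14, 23^4≡93, 23^8≡100, 23^16≡9 (mod 103).
23^26 = 23^(16+8+2) ≡ 34 (mod 103).
Check: 34² = 1156 ≡ 23 (mod 103). The two roots are 34 and 69.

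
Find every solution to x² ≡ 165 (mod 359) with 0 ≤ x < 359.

122, 237

Since 359 ≡ 3 (mod 4), a square root of 165 is 165^((359+1)/4) = 165^90 mod 359.
Repeated squaring: 165^2≡300, 165^4≡250, 165^8≡34, 165^16≡79, 165^32≡138, 165^64≡17 (mod 359).
165^90 = 165^(64+16+8+2) ≡ 237 (mod 359).
Check: 237² = 56169 ≡ 165 (mod 359). The two roots are 122 and 237.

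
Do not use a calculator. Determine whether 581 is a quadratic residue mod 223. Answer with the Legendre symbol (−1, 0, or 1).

1

First reduce: 581 ≡ 135 (mod 223).
Reciprocity: 135 ≡ 3 and 223 ≡ 3 (mod 4), so (135/223) = −(223/135).
Reduce top mod 135: now compute (88/135).
Pull out 2^3: since 135 ≡ 7 (mod 8), (2/135) = +1, so (2/135)^3 = +1.
Reciprocity: 11 ≡ 3 and 135 ≡ 3 (mod 4), so (11/135) = −(135/11).
Reduce top mod 11: now compute (3/11).
Reciprocity: 3 ≡ 3 and 11 ≡ 3 (mod 4), so (3/11) = −(11/3).
Reduce top mod 3: now compute (2/3).
Pull out 2: since 3 ≡ 3 (mod 8), (2/3) = -1.
Reached (1/3) = 1. Collecting the sign flips along the way, the symbol is +1.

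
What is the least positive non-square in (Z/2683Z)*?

2

(2/2683) = −1, so 2 is the smallest positive non-residue mod 2683.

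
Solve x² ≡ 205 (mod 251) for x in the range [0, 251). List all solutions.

74, 177

Since 251 ≡ 3 (mod 4), a square root of 205 is 205^((251+1)/4) = 205^63 mod 251.
Repeated squaring: 205^2≡108, 205^4≡118, 205^8≡119, 205^16≡105, 205^32≡232 (mod 251).
205^63 = 205^(32+16+8+4+2+1) ≡ 74 (mod 251).
Check: 74² = 5476 ≡ 205 (mod 251). The two roots are 74 and 177.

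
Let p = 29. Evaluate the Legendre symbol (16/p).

Pull out 2^4: since 29 ≡ 5 (mod 8), (2/29) = -1, so (2/29)^4 = +1.
Reached (1/29) = 1. Collecting the sign flips along the way, the symbol is +1.

1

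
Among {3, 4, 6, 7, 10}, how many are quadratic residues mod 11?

(3/11) = +1 → QR.
(4/11) = +1 → QR.
(6/11) = -1 → non-residue.
(7/11) = -1 → non-residue.
(10/11) = -1 → non-residue.
Total quadratic residues among the 5: 2.

2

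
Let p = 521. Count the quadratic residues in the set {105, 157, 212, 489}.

3

(105/521) = +1 → QR.
(157/521) = -1 → non-residue.
(212/521) = +1 → QR.
(489/521) = +1 → QR.
Total quadratic residues among the 4: 3.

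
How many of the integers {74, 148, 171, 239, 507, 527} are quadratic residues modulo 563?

(74/563) = +1 → QR.
(148/563) = -1 → non-residue.
(171/563) = +1 → QR.
(239/563) = -1 → non-residue.
(507/563) = +1 → QR.
(527/563) = -1 → non-residue.
Total quadratic residues among the 6: 3.

3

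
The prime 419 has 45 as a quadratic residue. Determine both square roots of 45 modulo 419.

123, 296

Since 419 ≡ 3 (mod 4), a square root of 45 is 45^((419+1)/4) = 45^105 mod 419.
Repeated squaring: 45^2≡349, 45^4≡291, 45^8≡43, 45^16≡173, 45^32≡180, 45^64≡137 (mod 419).
45^105 = 45^(64+32+8+1) ≡ 123 (mod 419).
Check: 123² = 15129 ≡ 45 (mod 419). The two roots are 123 and 296.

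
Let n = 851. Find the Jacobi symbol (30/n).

-1

Pull out 2: since 851 ≡ 3 (mod 8), (2/851) = -1.
Reciprocity: 15 ≡ 3 and 851 ≡ 3 (mod 4), so (15/851) = −(851/15).
Reduce top mod 15: now compute (11/15).
Reciprocity: 11 ≡ 3 and 15 ≡ 3 (mod 4), so (11/15) = −(15/11).
Reduce top mod 11: now compute (4/11).
Pull out 2^2: since 11 ≡ 3 (mod 8), (2/11) = -1, so (2/11)^2 = +1.
Reached (1/11) = 1. Collecting the sign flips along the way, the symbol is -1.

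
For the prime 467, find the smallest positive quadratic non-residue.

2

(2/467) = −1, so 2 is the smallest positive non-residue mod 467.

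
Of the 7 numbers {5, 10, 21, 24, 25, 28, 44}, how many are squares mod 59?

4

(5/59) = +1 → QR.
(10/59) = -1 → non-residue.
(21/59) = +1 → QR.
(24/59) = -1 → non-residue.
(25/59) = +1 → QR.
(28/59) = +1 → QR.
(44/59) = -1 → non-residue.
Total quadratic residues among the 7: 4.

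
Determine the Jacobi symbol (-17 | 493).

First reduce: -17 ≡ 476 (mod 493).
Pull out 2^2: since 493 ≡ 5 (mod 8), (2/493) = -1, so (2/493)^2 = +1.
Reciprocity: 119 ≡ 3 and 493 ≡ 1 (mod 4), so (119/493) = +(493/119).
Reduce top mod 119: now compute (17/119).
Reciprocity: 17 ≡ 1 and 119 ≡ 3 (mod 4), so (17/119) = +(119/17).
Reduce top mod 17: now compute (0/17).
Top reduces to 0: gcd > 1, so the symbol is 0.

0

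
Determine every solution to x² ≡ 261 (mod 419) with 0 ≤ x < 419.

Since 419 ≡ 3 (mod 4), a square root of 261 is 261^((419+1)/4) = 261^105 mod 419.
Repeated squaring: 261^2≡243, 261^4≡389, 261^8≡62, 261^16≡73, 261^32≡301, 261^64≡97 (mod 419).
261^105 = 261^(64+32+8+1) ≡ 197 (mod 419).
Check: 197² = 38809 ≡ 261 (mod 419). The two roots are 197 and 222.

197, 222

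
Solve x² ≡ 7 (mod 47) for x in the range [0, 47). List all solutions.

Since 47 ≡ 3 (mod 4), a square root of 7 is 7^((47+1)/4) = 7^12 mod 47.
Repeated squaring: 7^2≡2, 7^4≡4, 7^8≡16 (mod 47).
7^12 = 7^(8+4) ≡ 17 (mod 47).
Check: 17² = 289 ≡ 7 (mod 47). The two roots are 17 and 30.

17, 30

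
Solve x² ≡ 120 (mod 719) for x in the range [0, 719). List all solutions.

246, 473

Since 719 ≡ 3 (mod 4), a square root of 120 is 120^((719+1)/4) = 120^180 mod 719.
Repeated squaring: 120^2≡20, 120^4≡400, 120^8≡382, 120^16≡686, 120^32≡370, 120^64≡290, 120^128≡696 (mod 719).
120^180 = 120^(128+32+16+4) ≡ 473 (mod 719).
Check: 473² = 223729 ≡ 120 (mod 719). The two roots are 246 and 473.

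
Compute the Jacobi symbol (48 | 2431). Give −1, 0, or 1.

Pull out 2^4: since 2431 ≡ 7 (mod 8), (2/2431) = +1, so (2/2431)^4 = +1.
Reciprocity: 3 ≡ 3 and 2431 ≡ 3 (mod 4), so (3/2431) = −(2431/3).
Reduce top mod 3: now compute (1/3).
Reached (1/3) = 1. Collecting the sign flips along the way, the symbol is -1.

-1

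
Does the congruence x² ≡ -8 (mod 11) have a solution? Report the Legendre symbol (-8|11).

1

Euler's criterion: (-8/11) ≡ 3^5 (mod 11).
3^2 ≡ 9 (mod 11)
3^4 ≡ 4 (mod 11)
3^5 = 3^(4+1) ≡ 1 (mod 11).
Result is 1, so (-8/11) = 1.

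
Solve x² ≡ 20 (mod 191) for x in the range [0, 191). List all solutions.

28, 163

Since 191 ≡ 3 (mod 4), a square root of 20 is 20^((191+1)/4) = 20^48 mod 191.
Repeated squaring: 20^2≡18, 20^4≡133, 20^8≡117, 20^16≡128, 20^32≡149 (mod 191).
20^48 = 20^(32+16) ≡ 163 (mod 191).
Check: 163² = 26569 ≡ 20 (mod 191). The two roots are 28 and 163.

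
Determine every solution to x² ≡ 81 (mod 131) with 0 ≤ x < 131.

Since 131 ≡ 3 (mod 4), a square root of 81 is 81^((131+1)/4) = 81^33 mod 131.
Repeated squaring: 81^2≡11, 81^4≡121, 81^8≡100, 81^16≡44, 81^32≡102 (mod 131).
81^33 = 81^(32+1) ≡ 9 (mod 131).
Check: 9² = 81 ≡ 81 (mod 131). The two roots are 9 and 122.

9, 122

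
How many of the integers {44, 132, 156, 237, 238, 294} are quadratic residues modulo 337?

(44/337) = -1 → non-residue.
(132/337) = -1 → non-residue.
(156/337) = +1 → QR.
(237/337) = +1 → QR.
(238/337) = -1 → non-residue.
(294/337) = +1 → QR.
Total quadratic residues among the 6: 3.

3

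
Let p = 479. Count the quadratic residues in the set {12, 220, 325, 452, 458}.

2

(12/479) = +1 → QR.
(220/479) = +1 → QR.
(325/479) = -1 → non-residue.
(452/479) = -1 → non-residue.
(458/479) = -1 → non-residue.
Total quadratic residues among the 5: 2.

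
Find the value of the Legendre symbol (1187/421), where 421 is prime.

-1

First reduce: 1187 ≡ 345 (mod 421).
Reciprocity: 345 ≡ 1 and 421 ≡ 1 (mod 4), so (345/421) = +(421/345).
Reduce top mod 345: now compute (76/345).
Pull out 2^2: since 345 ≡ 1 (mod 8), (2/345) = +1, so (2/345)^2 = +1.
Reciprocity: 19 ≡ 3 and 345 ≡ 1 (mod 4), so (19/345) = +(345/19).
Reduce top mod 19: now compute (3/19).
Reciprocity: 3 ≡ 3 and 19 ≡ 3 (mod 4), so (3/19) = −(19/3).
Reduce top mod 3: now compute (1/3).
Reached (1/3) = 1. Collecting the sign flips along the way, the symbol is -1.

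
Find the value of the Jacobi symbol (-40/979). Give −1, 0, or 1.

First reduce: -40 ≡ 939 (mod 979).
Reciprocity: 939 ≡ 3 and 979 ≡ 3 (mod 4), so (939/979) = −(979/939).
Reduce top mod 939: now compute (40/939).
Pull out 2^3: since 939 ≡ 3 (mod 8), (2/939) = -1, so (2/939)^3 = -1.
Reciprocity: 5 ≡ 1 and 939 ≡ 3 (mod 4), so (5/939) = +(939/5).
Reduce top mod 5: now compute (4/5).
Pull out 2^2: since 5 ≡ 5 (mod 8), (2/5) = -1, so (2/5)^2 = +1.
Reached (1/5) = 1. Collecting the sign flips along the way, the symbol is +1.

1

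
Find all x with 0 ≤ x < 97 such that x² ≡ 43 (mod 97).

25, 72

97 ≡ 1 (mod 4), so we find a root by search.
Trying successive values, 25² = 625 ≡ 43 (mod 97). The other root is 97 − 25 = 72.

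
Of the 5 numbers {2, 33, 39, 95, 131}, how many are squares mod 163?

(2/163) = -1 → non-residue.
(33/163) = +1 → QR.
(39/163) = +1 → QR.
(95/163) = +1 → QR.
(131/163) = +1 → QR.
Total quadratic residues among the 5: 4.

4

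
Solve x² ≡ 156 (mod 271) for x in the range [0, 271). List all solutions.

88, 183

Since 271 ≡ 3 (mod 4), a square root of 156 is 156^((271+1)/4) = 156^68 mod 271.
Repeated squaring: 156^2≡217, 156^4≡206, 156^8≡160, 156^16≡126, 156^32≡158, 156^64≡32 (mod 271).
156^68 = 156^(64+4) ≡ 88 (mod 271).
Check: 88² = 7744 ≡ 156 (mod 271). The two roots are 88 and 183.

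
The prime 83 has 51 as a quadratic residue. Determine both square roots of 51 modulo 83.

36, 47

Since 83 ≡ 3 (mod 4), a square root of 51 is 51^((83+1)/4) = 51^21 mod 83.
Repeated squaring: 51^2≡28, 51^4≡37, 51^8≡41, 51^16≡21 (mod 83).
51^21 = 51^(16+4+1) ≡ 36 (mod 83).
Check: 36² = 1296 ≡ 51 (mod 83). The two roots are 36 and 47.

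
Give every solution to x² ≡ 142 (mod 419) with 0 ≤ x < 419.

Since 419 ≡ 3 (mod 4), a square root of 142 is 142^((419+1)/4) = 142^105 mod 419.
Repeated squaring: 142^2≡52, 142^4≡190, 142^8≡66, 142^16≡166, 142^32≡321, 142^64≡386 (mod 419).
142^105 = 142^(64+32+8+1) ≡ 264 (mod 419).
Check: 264² = 69696 ≡ 142 (mod 419). The two roots are 155 and 264.

155, 264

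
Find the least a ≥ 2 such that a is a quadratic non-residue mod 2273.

3

(2/2273) = +1, so 2 is a residue.
(3/2273) = −1, so 3 is the smallest positive non-residue mod 2273.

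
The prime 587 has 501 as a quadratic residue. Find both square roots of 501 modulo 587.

Since 587 ≡ 3 (mod 4), a square root of 501 is 501^((587+1)/4) = 501^147 mod 587.
Repeated squaring: 501^2≡352, 501^4≡47, 501^8≡448, 501^16≡537, 501^32≡152, 501^64≡211, 501^128≡496 (mod 587).
501^147 = 501^(128+16+2+1) ≡ 189 (mod 587).
Check: 189² = 35721 ≡ 501 (mod 587). The two roots are 189 and 398.

189, 398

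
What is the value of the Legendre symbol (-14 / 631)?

Euler's criterion: (-14/631) ≡ 617^315 (mod 631).
617^2 ≡ 196 (mod 631)
617^4 ≡ 556 (mod 631)
617^8 ≡ 577 (mod 631)
617^16 ≡ 392 (mod 631)
617^32 ≡ 331 (mod 631)
617^64 ≡ 398 (mod 631)
617^128 ≡ 23 (mod 631)
617^256 ≡ 529 (mod 631)
617^315 = 617^(256+32+16+8+2+1) ≡ 1 (mod 631).
Result is 1, so (-14/631) = 1.

1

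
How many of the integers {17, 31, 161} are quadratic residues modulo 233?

(17/233) = -1 → non-residue.
(31/233) = +1 → QR.
(161/233) = +1 → QR.
Total quadratic residues among the 3: 2.

2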